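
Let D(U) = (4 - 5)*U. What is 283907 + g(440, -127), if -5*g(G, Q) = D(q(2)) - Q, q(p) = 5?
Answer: 1419413/5 ≈ 2.8388e+5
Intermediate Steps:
D(U) = -U
g(G, Q) = 1 + Q/5 (g(G, Q) = -(-1*5 - Q)/5 = -(-5 - Q)/5 = 1 + Q/5)
283907 + g(440, -127) = 283907 + (1 + (⅕)*(-127)) = 283907 + (1 - 127/5) = 283907 - 122/5 = 1419413/5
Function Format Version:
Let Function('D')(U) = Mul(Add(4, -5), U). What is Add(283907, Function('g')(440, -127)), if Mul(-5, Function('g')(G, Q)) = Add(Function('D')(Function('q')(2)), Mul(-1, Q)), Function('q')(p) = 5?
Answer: Rational(1419413, 5) ≈ 2.8388e+5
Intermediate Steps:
Function('D')(U) = Mul(-1, U)
Function('g')(G, Q) = Add(1, Mul(Rational(1, 5), Q)) (Function('g')(G, Q) = Mul(Rational(-1, 5), Add(Mul(-1, 5), Mul(-1, Q))) = Mul(Rational(-1, 5), Add(-5, Mul(-1, Q))) = Add(1, Mul(Rational(1, 5), Q)))
Add(283907, Function('g')(440, -127)) = Add(283907, Add(1, Mul(Rational(1, 5), -127))) = Add(283907, Add(1, Rational(-127, 5))) = Add(283907, Rational(-122, 5)) = Rational(1419413, 5)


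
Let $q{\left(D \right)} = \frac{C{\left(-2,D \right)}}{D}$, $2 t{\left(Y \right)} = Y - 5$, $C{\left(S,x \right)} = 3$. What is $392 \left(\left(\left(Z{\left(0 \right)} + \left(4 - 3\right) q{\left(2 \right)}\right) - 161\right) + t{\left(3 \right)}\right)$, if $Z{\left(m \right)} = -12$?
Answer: $-67620$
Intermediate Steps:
$t{\left(Y \right)} = - \frac{5}{2} + \frac{Y}{2}$ ($t{\left(Y \right)} = \frac{Y - 5}{2} = \frac{-5 + Y}{2} = - \frac{5}{2} + \frac{Y}{2}$)
$q{\left(D \right)} = \frac{3}{D}$
$392 \left(\left(\left(Z{\left(0 \right)} + \left(4 - 3\right) q{\left(2 \right)}\right) - 161\right) + t{\left(3 \right)}\right) = 392 \left(\left(\left(-12 + \left(4 - 3\right) \frac{3}{2}\right) - 161\right) + \left(- \frac{5}{2} + \frac{1}{2} \cdot 3\right)\right) = 392 \left(\left(\left(-12 + 1 \cdot 3 \cdot \frac{1}{2}\right) - 161\right) + \left(- \frac{5}{2} + \frac{3}{2}\right)\right) = 392 \left(\left(\left(-12 + 1 \cdot \frac{3}{2}\right) - 161\right) - 1\right) = 392 \left(\left(\left(-12 + \frac{3}{2}\right) - 161\right) - 1\right) = 392 \left(\left(- \frac{21}{2} - 161\right) - 1\right) = 392 \left(- \frac{343}{2} - 1\right) = 392 \left(- \frac{345}{2}\right) = -67620$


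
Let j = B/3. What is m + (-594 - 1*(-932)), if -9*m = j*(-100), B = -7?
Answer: 8426/27 ≈ 312.07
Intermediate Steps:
j = -7/3 ≈ -2.3333
m = -700/27 (m = -(-7)*(-100)/27 = -⅑*700/3 = -700/27 ≈ -25.926)
m + (-594 - 1*(-932)) = -700/27 + (-594 - 1*(-932)) = -700/27 + (-594 + 932) = -700/27 + 338 = 8426/27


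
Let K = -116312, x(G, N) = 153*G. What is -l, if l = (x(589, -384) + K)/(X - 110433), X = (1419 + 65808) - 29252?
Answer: -26195/72458 ≈ -0.36152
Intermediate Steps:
X = 37975 (X = 67227 - 29252 = 37975)
l = 26195/72458 (l = (153*589 - 116312)/(37975 - 110433) = (90117 - 116312)/(-72458) = -26195*(-1/72458) = 26195/72458 ≈ 0.36152)
-l = -1*26195/72458 = -26195/72458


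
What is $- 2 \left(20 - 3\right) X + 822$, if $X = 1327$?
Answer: $-44296$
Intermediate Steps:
$- 2 \left(20 - 3\right) X + 822 = - 2 \left(20 - 3\right) 1327 + 822 = \left(-2\right) 17 \cdot 1327 + 822 = \left(-34\right) 1327 + 822 = -45118 + 822 = -44296$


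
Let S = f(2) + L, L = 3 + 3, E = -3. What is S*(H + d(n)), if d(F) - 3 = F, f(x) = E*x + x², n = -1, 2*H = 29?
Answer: 66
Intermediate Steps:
H = 29/2 (H = (½)*29 = 29/2 ≈ 14.500)
L = 6
f(x) = x² - 3*x (f(x) = -3*x + x² = x² - 3*x)
S = 4 (S = 2*(-3 + 2) + 6 = 2*(-1) + 6 = -2 + 6 = 4)
d(F) = 3 + F
S*(H + d(n)) = 4*(29/2 + (3 - 1)) = 4*(29/2 + 2) = 4*(33/2) = 66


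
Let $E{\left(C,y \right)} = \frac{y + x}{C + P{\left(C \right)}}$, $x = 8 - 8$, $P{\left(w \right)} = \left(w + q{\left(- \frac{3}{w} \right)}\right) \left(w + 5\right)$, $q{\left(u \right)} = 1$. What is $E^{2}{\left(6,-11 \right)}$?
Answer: $\frac{121}{6889} \approx 0.017564$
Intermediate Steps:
$P{\left(w \right)} = \left(1 + w\right) \left(5 + w\right)$ ($P{\left(w \right)} = \left(w + 1\right) \left(w + 5\right) = \left(1 + w\right) \left(5 + w\right)$)
$x = 0$ ($x = 8 - 8 = 0$)
$E{\left(C,y \right)} = \frac{y}{5 + C^{2} + 7 C}$ ($E{\left(C,y \right)} = \frac{y + 0}{C + \left(5 + C^{2} + 6 C\right)} = \frac{y}{5 + C^{2} + 7 C}$)
$E^{2}{\left(6,-11 \right)} = \left(- \frac{11}{5 + 6^{2} + 7 \cdot 6}\right)^{2} = \left(- \frac{11}{5 + 36 + 42}\right)^{2} = \left(- \frac{11}{83}\right)^{2} = \frac{121}{6889}$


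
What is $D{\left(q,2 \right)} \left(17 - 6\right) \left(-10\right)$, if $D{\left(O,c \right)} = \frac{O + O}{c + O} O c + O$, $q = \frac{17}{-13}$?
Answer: $- \frac{110330}{117} \approx -942.99$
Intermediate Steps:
$q = - \frac{17}{13}$ ($q = 17 \left(- \frac{1}{13}\right) = - \frac{17}{13} \approx -1.3077$)
$D{\left(O,c \right)} = O + \frac{2 c O^{2}}{O + c}$ ($D{\left(O,c \right)} = \frac{2 O}{O + c} O c + O = \frac{2 O^{2}}{O + c} c + O = \frac{2 c O^{2}}{O + c} + O = O + \frac{2 c O^{2}}{O + c}$)
$D{\left(q,2 \right)} \left(17 - 6\right) \left(-10\right) = - \frac{17 \left(- \frac{17}{13} + 2 + 2 \left(- \frac{17}{13}\right) 2\right)}{13 \left(- \frac{17}{13} + 2\right)} \left(17 - 6\right) \left(-10\right) = - \frac{17 \left(- \frac{17}{13} + 2 - \frac{68}{13}\right)}{13 \cdot \frac{9}{13}} \cdot 11 \left(-10\right) = \left(- \frac{17}{13}\right) \frac{13}{9} \left(- \frac{59}{13}\right) \left(-110\right) = \frac{1003}{117} \left(-110\right) = - \frac{110330}{117}$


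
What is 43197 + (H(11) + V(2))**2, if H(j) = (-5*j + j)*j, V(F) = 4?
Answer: 273597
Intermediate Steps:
H(j) = -4*j**2 (H(j) = (-4*j)*j = -4*j**2)
43197 + (H(11) + V(2))**2 = 43197 + (-4*11**2 + 4)**2 = 43197 + (-4*121 + 4)**2 = 43197 + (-484 + 4)**2 = 43197 + (-480)**2 = 43197 + 230400 = 273597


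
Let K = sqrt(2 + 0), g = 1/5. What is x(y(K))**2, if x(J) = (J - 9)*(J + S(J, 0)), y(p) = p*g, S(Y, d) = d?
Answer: 4054/625 - 36*sqrt(2)/125 ≈ 6.0791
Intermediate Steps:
g = 1/5 (g = 1*(1/5) = 1/5 ≈ 0.20000)
K = sqrt(2) ≈ 1.4142
y(p) = p/5 (y(p) = p*(1/5) = p/5)
x(J) = J*(-9 + J) (x(J) = (J - 9)*(J + 0) = (-9 + J)*J = J*(-9 + J))
x(y(K))**2 = ((sqrt(2)/5)*(-9 + sqrt(2)/5))**2 = (sqrt(2)*(-9 + sqrt(2)/5)/5)**2 = 2*(-9 + sqrt(2)/5)**2/25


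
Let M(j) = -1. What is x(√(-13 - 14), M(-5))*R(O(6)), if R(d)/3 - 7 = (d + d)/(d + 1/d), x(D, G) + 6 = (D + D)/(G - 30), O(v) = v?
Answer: -5958/37 - 5958*I*√3/1147 ≈ -161.03 - 8.997*I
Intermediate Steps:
x(D, G) = -6 + 2*D/(-30 + G) (x(D, G) = -6 + (D + D)/(G - 30) = -6 + (2*D)/(-30 + G) = -6 + 2*D/(-30 + G))
R(d) = 21 + 6*d/(d + 1/d) (R(d) = 21 + 3*((d + d)/(d + 1/d)) = 21 + 3*((2*d)/(d + 1/d)) = 21 + 3*(2*d/(d + 1/d)) = 21 + 6*d/(d + 1/d))
x(√(-13 - 14), M(-5))*R(O(6)) = (2*(90 + √(-13 - 14) - 3*(-1))/(-30 - 1))*(3*(7 + 9*6²)/(1 + 6²)) = (2*(90 + √(-27) + 3)/(-31))*(3*(7 + 9*36)/(1 + 36)) = (2*(-1/31)*(90 + 3*I*√3 + 3))*(3*(7 + 324)/37) = (2*(-1/31)*(93 + 3*I*√3))*(3*(1/37)*331) = (-6 - 6*I*√3/31)*(993/37) = -5958/37 - 5958*I*√3/1147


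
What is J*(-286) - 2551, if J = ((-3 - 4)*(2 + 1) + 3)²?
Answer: -95215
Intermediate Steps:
J = 324 (J = (-7*3 + 3)² = (-21 + 3)² = (-18)² = 324)
J*(-286) - 2551 = 324*(-286) - 2551 = -92664 - 2551 = -95215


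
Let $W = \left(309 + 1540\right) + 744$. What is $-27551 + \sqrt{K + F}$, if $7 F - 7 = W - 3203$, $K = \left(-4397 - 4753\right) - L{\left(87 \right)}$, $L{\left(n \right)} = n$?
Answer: $-27551 + \frac{i \sqrt{456834}}{7} \approx -27551.0 + 96.556 i$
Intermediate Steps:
$W = 2593$ ($W = 1849 + 744 = 2593$)
$K = -9237$ ($K = \left(-4397 - 4753\right) - 87 = -9150 - 87 = -9237$)
$F = - \frac{603}{7}$ ($F = 1 + \frac{2593 - 3203}{7} = 1 + \frac{1}{7} \left(-610\right) = 1 - \frac{610}{7} = - \frac{603}{7} \approx -86.143$)
$-27551 + \sqrt{K + F} = -27551 + \sqrt{-9237 - \frac{603}{7}} = -27551 + \sqrt{- \frac{65262}{7}} = -27551 + \frac{i \sqrt{456834}}{7}$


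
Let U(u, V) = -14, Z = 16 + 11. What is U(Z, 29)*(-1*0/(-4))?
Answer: 0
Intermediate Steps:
Z = 27
U(Z, 29)*(-1*0/(-4)) = -14*(-1*0)/(-4) = -0*(-1)/4 = -14*0 = 0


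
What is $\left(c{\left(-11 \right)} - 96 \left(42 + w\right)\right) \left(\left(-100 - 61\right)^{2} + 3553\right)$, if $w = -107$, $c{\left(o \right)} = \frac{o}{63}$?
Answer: $\frac{11586494666}{63} \approx 1.8391 \cdot 10^{8}$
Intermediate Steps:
$c{\left(o \right)} = \frac{o}{63}$ ($c{\left(o \right)} = o \frac{1}{63} = \frac{o}{63}$)
$\left(c{\left(-11 \right)} - 96 \left(42 + w\right)\right) \left(\left(-100 - 61\right)^{2} + 3553\right) = \left(\frac{1}{63} \left(-11\right) - 96 \left(42 - 107\right)\right) \left(\left(-100 - 61\right)^{2} + 3553\right) = \left(- \frac{11}{63} - -6240\right) \left(\left(-161\right)^{2} + 3553\right) = \left(- \frac{11}{63} + 6240\right) \left(25921 + 3553\right) = \frac{393109}{63} \cdot 29474 = \frac{11586494666}{63}$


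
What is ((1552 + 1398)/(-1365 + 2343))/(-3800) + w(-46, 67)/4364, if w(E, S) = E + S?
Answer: 325853/81091848 ≈ 0.0040183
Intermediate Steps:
((1552 + 1398)/(-1365 + 2343))/(-3800) + w(-46, 67)/4364 = ((1552 + 1398)/(-1365 + 2343))/(-3800) + (-46 + 67)/4364 = (2950/978)*(-1/3800) + 21*(1/4364) = (2950*(1/978))*(-1/3800) + 21/4364 = (1475/489)*(-1/3800) + 21/4364 = -59/74328 + 21/4364 = 325853/81091848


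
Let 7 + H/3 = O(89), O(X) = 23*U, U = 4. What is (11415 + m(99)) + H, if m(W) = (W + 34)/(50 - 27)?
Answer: 268543/23 ≈ 11676.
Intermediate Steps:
m(W) = 34/23 + W/23 (m(W) = (34 + W)/23 = (34 + W)*(1/23) = 34/23 + W/23)
O(X) = 92 (O(X) = 23*4 = 92)
H = 255 (H = -21 + 3*92 = -21 + 276 = 255)
(11415 + m(99)) + H = (11415 + (34/23 + (1/23)*99)) + 255 = (11415 + (34/23 + 99/23)) + 255 = (11415 + 133/23) + 255 = 262678/23 + 255 = 268543/23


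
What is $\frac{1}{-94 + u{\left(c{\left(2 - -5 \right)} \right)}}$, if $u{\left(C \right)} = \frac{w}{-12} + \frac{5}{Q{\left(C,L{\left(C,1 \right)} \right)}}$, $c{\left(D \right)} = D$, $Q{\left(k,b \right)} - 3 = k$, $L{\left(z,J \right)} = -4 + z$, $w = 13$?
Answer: $- \frac{12}{1135} \approx -0.010573$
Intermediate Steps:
$Q{\left(k,b \right)} = 3 + k$
$u{\left(C \right)} = - \frac{13}{12} + \frac{5}{3 + C}$ ($u{\left(C \right)} = \frac{13}{-12} + \frac{5}{3 + C} = 13 \left(- \frac{1}{12}\right) + \frac{5}{3 + C} = - \frac{13}{12} + \frac{5}{3 + C}$)
$\frac{1}{-94 + u{\left(c{\left(2 - -5 \right)} \right)}} = \frac{1}{-94 + \frac{21 - 13 \left(2 - -5\right)}{12 \left(3 + \left(2 - -5\right)\right)}} = \frac{1}{-94 + \frac{21 - 13 \left(2 + 5\right)}{12 \left(3 + \left(2 + 5\right)\right)}} = \frac{1}{-94 + \frac{21 - 91}{12 \left(3 + 7\right)}} = \frac{1}{-94 + \frac{21 - 91}{12 \cdot 10}} = \frac{1}{-94 + \frac{1}{12} \cdot \frac{1}{10} \left(-70\right)} = \frac{1}{-94 - \frac{7}{12}} = \frac{1}{- \frac{1135}{12}} = - \frac{12}{1135}$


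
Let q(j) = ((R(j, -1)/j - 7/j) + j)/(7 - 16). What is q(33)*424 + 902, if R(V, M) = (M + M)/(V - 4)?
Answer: -5534498/8613 ≈ -642.58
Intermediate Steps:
R(V, M) = 2*M/(-4 + V) (R(V, M) = (2*M)/(-4 + V) = 2*M/(-4 + V))
q(j) = -j/9 + 7/(9*j) + 2/(9*j*(-4 + j)) (q(j) = (((2*(-1)/(-4 + j))/j - 7/j) + j)/(7 - 16) = (((-2/(-4 + j))/j - 7/j) + j)/(-9) = ((-2/(j*(-4 + j)) - 7/j) + j)*(-1/9) = ((-7/j - 2/(j*(-4 + j))) + j)*(-1/9) = (j - 7/j - 2/(j*(-4 + j)))*(-1/9) = -j/9 + 7/(9*j) + 2/(9*j*(-4 + j)))
q(33)*424 + 902 = ((1/9)*(2 + (-4 + 33)*(7 - 1*33**2))/(33*(-4 + 33)))*424 + 902 = ((1/9)*(1/33)*(2 + 29*(7 - 1*1089))/29)*424 + 902 = ((1/9)*(1/33)*(1/29)*(2 + 29*(7 - 1089)))*424 + 902 = ((1/9)*(1/33)*(1/29)*(2 + 29*(-1082)))*424 + 902 = ((1/9)*(1/33)*(1/29)*(2 - 31378))*424 + 902 = ((1/9)*(1/33)*(1/29)*(-31376))*424 + 902 = -31376/8613*424 + 902 = -13303424/8613 + 902 = -5534498/8613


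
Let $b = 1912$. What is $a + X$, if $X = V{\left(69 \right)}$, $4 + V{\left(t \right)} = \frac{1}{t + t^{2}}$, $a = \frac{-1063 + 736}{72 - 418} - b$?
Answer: $- \frac{800100281}{417795} \approx -1915.1$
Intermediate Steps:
$a = - \frac{661225}{346}$ ($a = \frac{-1063 + 736}{72 - 418} - 1912 = - \frac{327}{-346} - 1912 = \left(-327\right) \left(- \frac{1}{346}\right) - 1912 = \frac{327}{346} - 1912 = - \frac{661225}{346} \approx -1911.1$)
$V{\left(t \right)} = -4 + \frac{1}{t + t^{2}}$
$X = - \frac{19319}{4830}$ ($X = \frac{1 - 276 - 4 \cdot 69^{2}}{69 \left(1 + 69\right)} = \frac{1 - 276 - 19044}{69 \cdot 70} = \frac{1}{69} \cdot \frac{1}{70} \left(1 - 276 - 19044\right) = \frac{1}{69} \cdot \frac{1}{70} \left(-19319\right) = - \frac{19319}{4830} \approx -3.9998$)
$a + X = - \frac{661225}{346} - \frac{19319}{4830} = - \frac{800100281}{417795}$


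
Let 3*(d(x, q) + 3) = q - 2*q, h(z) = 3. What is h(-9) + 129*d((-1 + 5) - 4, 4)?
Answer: -556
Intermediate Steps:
d(x, q) = -3 - q/3 (d(x, q) = -3 + (q - 2*q)/3 = -3 + (-q)/3 = -3 - q/3)
h(-9) + 129*d((-1 + 5) - 4, 4) = 3 + 129*(-3 - ⅓*4) = 3 + 129*(-3 - 4/3) = 3 + 129*(-13/3) = 3 - 559 = -556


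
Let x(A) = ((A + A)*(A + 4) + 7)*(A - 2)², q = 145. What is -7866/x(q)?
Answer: -342/38423671 ≈ -8.9008e-6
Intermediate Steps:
x(A) = (-2 + A)²*(7 + 2*A*(4 + A)) (x(A) = ((2*A)*(4 + A) + 7)*(-2 + A)² = (2*A*(4 + A) + 7)*(-2 + A)² = (7 + 2*A*(4 + A))*(-2 + A)² = (-2 + A)²*(7 + 2*A*(4 + A)))
-7866/x(q) = -7866*1/((-2 + 145)²*(7 + 2*145² + 8*145)) = -7866*1/(20449*(7 + 2*21025 + 1160)) = -7866*1/(20449*(7 + 42050 + 1160)) = -7866/(20449*43217) = -7866/883744433 = -7866*1/883744433 = -342/38423671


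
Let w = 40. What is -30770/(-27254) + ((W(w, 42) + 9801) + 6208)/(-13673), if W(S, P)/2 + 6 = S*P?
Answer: -53418734/186321971 ≈ -0.28670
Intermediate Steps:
W(S, P) = -12 + 2*P*S (W(S, P) = -12 + 2*(S*P) = -12 + 2*(P*S) = -12 + 2*P*S)
-30770/(-27254) + ((W(w, 42) + 9801) + 6208)/(-13673) = -30770/(-27254) + (((-12 + 2*42*40) + 9801) + 6208)/(-13673) = -30770*(-1/27254) + (((-12 + 3360) + 9801) + 6208)*(-1/13673) = 15385/13627 + ((3348 + 9801) + 6208)*(-1/13673) = 15385/13627 + (13149 + 6208)*(-1/13673) = 15385/13627 + 19357*(-1/13673) = 15385/13627 - 19357/13673 = -53418734/186321971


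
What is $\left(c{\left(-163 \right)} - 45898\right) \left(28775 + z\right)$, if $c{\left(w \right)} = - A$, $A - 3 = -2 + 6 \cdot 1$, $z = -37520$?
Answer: $401439225$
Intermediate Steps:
$A = 7$ ($A = 3 + \left(-2 + 6 \cdot 1\right) = 3 + \left(-2 + 6\right) = 3 + 4 = 7$)
$c{\left(w \right)} = -7$ ($c{\left(w \right)} = \left(-1\right) 7 = -7$)
$\left(c{\left(-163 \right)} - 45898\right) \left(28775 + z\right) = \left(-7 - 45898\right) \left(28775 - 37520\right) = \left(-45905\right) \left(-8745\right) = 401439225$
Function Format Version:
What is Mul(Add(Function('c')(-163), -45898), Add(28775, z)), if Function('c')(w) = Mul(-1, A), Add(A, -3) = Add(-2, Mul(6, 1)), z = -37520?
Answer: 401439225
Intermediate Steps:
A = 7 (A = Add(3, Add(-2, Mul(6, 1))) = Add(3, Add(-2, 6)) = Add(3, 4) = 7)
Function('c')(w) = -7 (Function('c')(w) = Mul(-1, 7) = -7)
Mul(Add(Function('c')(-163), -45898), Add(28775, z)) = Mul(Add(-7, -45898), Add(28775, -37520)) = Mul(-45905, -8745) = 401439225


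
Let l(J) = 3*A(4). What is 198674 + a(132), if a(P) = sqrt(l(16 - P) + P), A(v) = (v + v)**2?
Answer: 198692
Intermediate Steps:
A(v) = 4*v**2 (A(v) = (2*v)**2 = 4*v**2)
l(J) = 192 (l(J) = 3*(4*4**2) = 3*(4*16) = 3*64 = 192)
a(P) = sqrt(192 + P)
198674 + a(132) = 198674 + sqrt(192 + 132) = 198674 + sqrt(324) = 198674 + 18 = 198692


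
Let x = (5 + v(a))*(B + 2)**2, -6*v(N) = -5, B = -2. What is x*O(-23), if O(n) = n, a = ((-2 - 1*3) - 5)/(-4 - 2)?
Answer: 0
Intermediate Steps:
a = 5/3 (a = ((-2 - 3) - 5)/(-6) = (-5 - 5)*(-1/6) = -10*(-1/6) = 5/3 ≈ 1.6667)
v(N) = 5/6 (v(N) = -1/6*(-5) = 5/6)
x = 0 (x = (5 + 5/6)*(-2 + 2)**2 = (35/6)*0**2 = (35/6)*0 = 0)
x*O(-23) = 0*(-23) = 0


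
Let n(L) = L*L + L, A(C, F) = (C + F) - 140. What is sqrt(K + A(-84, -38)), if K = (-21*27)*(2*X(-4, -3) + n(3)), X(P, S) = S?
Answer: 4*I*sqrt(229) ≈ 60.531*I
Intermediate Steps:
A(C, F) = -140 + C + F
n(L) = L + L**2 (n(L) = L**2 + L = L + L**2)
K = -3402 (K = (-21*27)*(2*(-3) + 3*(1 + 3)) = -567*(-6 + 3*4) = -567*(-6 + 12) = -567*6 = -3402)
sqrt(K + A(-84, -38)) = sqrt(-3402 + (-140 - 84 - 38)) = sqrt(-3402 - 262) = sqrt(-3664) = 4*I*sqrt(229)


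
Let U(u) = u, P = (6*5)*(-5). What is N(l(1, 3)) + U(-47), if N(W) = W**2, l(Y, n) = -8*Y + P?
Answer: 24917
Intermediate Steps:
P = -150 (P = 30*(-5) = -150)
l(Y, n) = -150 - 8*Y (l(Y, n) = -8*Y - 150 = -150 - 8*Y)
N(l(1, 3)) + U(-47) = (-150 - 8*1)**2 - 47 = (-150 - 8)**2 - 47 = (-158)**2 - 47 = 24964 - 47 = 24917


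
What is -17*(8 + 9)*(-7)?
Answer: 2023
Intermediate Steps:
-17*(8 + 9)*(-7) = -17*17*(-7) = -289*(-7) = 2023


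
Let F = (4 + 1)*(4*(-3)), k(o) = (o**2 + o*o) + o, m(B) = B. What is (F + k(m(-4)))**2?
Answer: 1024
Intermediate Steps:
k(o) = o + 2*o**2 (k(o) = (o**2 + o**2) + o = 2*o**2 + o = o + 2*o**2)
F = -60 (F = 5*(-12) = -60)
(F + k(m(-4)))**2 = (-60 - 4*(1 + 2*(-4)))**2 = (-60 - 4*(1 - 8))**2 = (-60 - 4*(-7))**2 = (-60 + 28)**2 = (-32)**2 = 1024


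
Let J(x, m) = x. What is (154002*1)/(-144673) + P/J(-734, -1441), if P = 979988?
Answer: -70945420696/53094991 ≈ -1336.2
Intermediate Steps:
(154002*1)/(-144673) + P/J(-734, -1441) = (154002*1)/(-144673) + 979988/(-734) = 154002*(-1/144673) + 979988*(-1/734) = -154002/144673 - 489994/367 = -70945420696/53094991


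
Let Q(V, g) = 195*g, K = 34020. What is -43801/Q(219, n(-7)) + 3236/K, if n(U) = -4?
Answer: 4975447/88452 ≈ 56.250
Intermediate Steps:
-43801/Q(219, n(-7)) + 3236/K = -43801/(195*(-4)) + 3236/34020 = -43801/(-780) + 3236*(1/34020) = -43801*(-1/780) + 809/8505 = 43801/780 + 809/8505 = 4975447/88452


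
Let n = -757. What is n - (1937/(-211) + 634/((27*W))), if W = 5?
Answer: -21435424/28485 ≈ -752.52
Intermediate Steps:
n - (1937/(-211) + 634/((27*W))) = -757 - (1937/(-211) + 634/((27*5))) = -757 - (1937*(-1/211) + 634/135) = -757 - (-1937/211 + 634*(1/135)) = -757 - (-1937/211 + 634/135) = -757 - 1*(-127721/28485) = -757 + 127721/28485 = -21435424/28485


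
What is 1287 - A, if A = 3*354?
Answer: 225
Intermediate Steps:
A = 1062
1287 - A = 1287 - 1*1062 = 1287 - 1062 = 225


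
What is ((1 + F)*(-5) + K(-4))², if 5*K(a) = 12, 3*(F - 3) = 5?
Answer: 151321/225 ≈ 672.54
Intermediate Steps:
F = 14/3 (F = 3 + (⅓)*5 = 3 + 5/3 = 14/3 ≈ 4.6667)
K(a) = 12/5 (K(a) = (⅕)*12 = 12/5)
((1 + F)*(-5) + K(-4))² = ((1 + 14/3)*(-5) + 12/5)² = ((17/3)*(-5) + 12/5)² = (-85/3 + 12/5)² = (-389/15)² = 151321/225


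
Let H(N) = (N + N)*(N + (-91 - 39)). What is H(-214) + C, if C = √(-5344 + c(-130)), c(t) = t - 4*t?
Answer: 147232 + I*√4954 ≈ 1.4723e+5 + 70.385*I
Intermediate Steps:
H(N) = 2*N*(-130 + N) (H(N) = (2*N)*(N - 130) = (2*N)*(-130 + N) = 2*N*(-130 + N))
c(t) = -3*t
C = I*√4954 (C = √(-5344 - 3*(-130)) = √(-5344 + 390) = √(-4954) = I*√4954 ≈ 70.385*I)
H(-214) + C = 2*(-214)*(-130 - 214) + I*√4954 = 2*(-214)*(-344) + I*√4954 = 147232 + I*√4954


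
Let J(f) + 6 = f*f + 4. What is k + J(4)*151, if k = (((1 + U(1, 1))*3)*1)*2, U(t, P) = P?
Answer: 2126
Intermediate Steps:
J(f) = -2 + f² (J(f) = -6 + (f*f + 4) = -6 + (f² + 4) = -6 + (4 + f²) = -2 + f²)
k = 12 (k = (((1 + 1)*3)*1)*2 = ((2*3)*1)*2 = (6*1)*2 = 6*2 = 12)
k + J(4)*151 = 12 + (-2 + 4²)*151 = 12 + (-2 + 16)*151 = 12 + 14*151 = 12 + 2114 = 2126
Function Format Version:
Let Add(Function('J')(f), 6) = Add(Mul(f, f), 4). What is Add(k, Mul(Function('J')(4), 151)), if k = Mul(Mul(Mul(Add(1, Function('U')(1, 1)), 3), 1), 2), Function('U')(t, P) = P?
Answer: 2126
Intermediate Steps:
Function('J')(f) = Add(-2, Pow(f, 2)) (Function('J')(f) = Add(-6, Add(Mul(f, f), 4)) = Add(-6, Add(Pow(f, 2), 4)) = Add(-6, Add(4, Pow(f, 2))) = Add(-2, Pow(f, 2)))
k = 12 (k = Mul(Mul(Mul(Add(1, 1), 3), 1), 2) = Mul(Mul(Mul(2, 3), 1), 2) = Mul(Mul(6, 1), 2) = Mul(6, 2) = 12)
Add(k, Mul(Function('J')(4), 151)) = Add(12, Mul(Add(-2, Pow(4, 2)), 151)) = Add(12, Mul(Add(-2, 16), 151)) = Add(12, Mul(14, 151)) = Add(12, 2114) = 2126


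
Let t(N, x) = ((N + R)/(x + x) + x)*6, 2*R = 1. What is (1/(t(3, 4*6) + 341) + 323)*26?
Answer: 65227682/7767 ≈ 8398.0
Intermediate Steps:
R = ½ (R = (½)*1 = ½ ≈ 0.50000)
t(N, x) = 6*x + 3*(½ + N)/x (t(N, x) = ((N + ½)/(x + x) + x)*6 = ((½ + N)/((2*x)) + x)*6 = ((½ + N)*(1/(2*x)) + x)*6 = ((½ + N)/(2*x) + x)*6 = (x + (½ + N)/(2*x))*6 = 6*x + 3*(½ + N)/x)
(1/(t(3, 4*6) + 341) + 323)*26 = (1/(3*(1 + 2*3 + 4*(4*6)²)/(2*((4*6))) + 341) + 323)*26 = (1/((3/2)*(1 + 6 + 4*24²)/24 + 341) + 323)*26 = (1/((3/2)*(1/24)*(1 + 6 + 4*576) + 341) + 323)*26 = (1/((3/2)*(1/24)*(1 + 6 + 2304) + 341) + 323)*26 = (1/((3/2)*(1/24)*2311 + 341) + 323)*26 = (1/(2311/16 + 341) + 323)*26 = (1/(7767/16) + 323)*26 = (16/7767 + 323)*26 = (2508757/7767)*26 = 65227682/7767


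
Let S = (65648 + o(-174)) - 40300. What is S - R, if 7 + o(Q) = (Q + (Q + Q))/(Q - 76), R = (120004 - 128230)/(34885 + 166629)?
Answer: 319187203827/12594625 ≈ 25343.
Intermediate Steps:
R = -4113/100757 (R = -8226/201514 = -8226*1/201514 = -4113/100757 ≈ -0.040821)
o(Q) = -7 + 3*Q/(-76 + Q) (o(Q) = -7 + (Q + (Q + Q))/(Q - 76) = -7 + (Q + 2*Q)/(-76 + Q) = -7 + (3*Q)/(-76 + Q) = -7 + 3*Q/(-76 + Q))
S = 3167886/125 (S = (65648 + 4*(133 - 1*(-174))/(-76 - 174)) - 40300 = (65648 + 4*(133 + 174)/(-250)) - 40300 = (65648 + 4*(-1/250)*307) - 40300 = (65648 - 614/125) - 40300 = 8205386/125 - 40300 = 3167886/125 ≈ 25343.)
S - R = 3167886/125 - 1*(-4113/100757) = 3167886/125 + 4113/100757 = 319187203827/12594625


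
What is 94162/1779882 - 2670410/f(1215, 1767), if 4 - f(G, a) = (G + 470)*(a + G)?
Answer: 1306536822878/2235828142353 ≈ 0.58436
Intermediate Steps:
f(G, a) = 4 - (470 + G)*(G + a) (f(G, a) = 4 - (G + 470)*(a + G) = 4 - (470 + G)*(G + a))
94162/1779882 - 2670410/f(1215, 1767) = 94162/1779882 - 2670410/(4 - 1*1215**2 - 470*1215 - 470*1767 - 1*1215*1767) = 94162*(1/1779882) - 2670410/(4 - 1*1476225 - 571050 - 830490 - 2146905) = 47081/889941 - 2670410/(4 - 1476225 - 571050 - 830490 - 2146905) = 47081/889941 - 2670410/(-5024666) = 47081/889941 - 2670410*(-1/5024666) = 47081/889941 + 1335205/2512333 = 1306536822878/2235828142353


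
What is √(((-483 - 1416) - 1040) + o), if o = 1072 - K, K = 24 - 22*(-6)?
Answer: 17*I*√7 ≈ 44.978*I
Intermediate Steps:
K = 156 (K = 24 + 132 = 156)
o = 916 (o = 1072 - 1*156 = 1072 - 156 = 916)
√(((-483 - 1416) - 1040) + o) = √(((-483 - 1416) - 1040) + 916) = √((-1899 - 1040) + 916) = √(-2939 + 916) = √(-2023) = 17*I*√7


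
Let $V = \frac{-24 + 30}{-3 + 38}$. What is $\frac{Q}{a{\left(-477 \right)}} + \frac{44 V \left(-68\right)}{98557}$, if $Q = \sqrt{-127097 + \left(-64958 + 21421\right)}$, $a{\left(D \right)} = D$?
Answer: $- \frac{17952}{3449495} - \frac{i \sqrt{170634}}{477} \approx -0.0052042 - 0.86599 i$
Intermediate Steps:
$V = \frac{6}{35} \approx 0.17143$
$Q = i \sqrt{170634}$ ($Q = \sqrt{-127097 - 43537} = \sqrt{-170634} = i \sqrt{170634} \approx 413.08 i$)
$\frac{Q}{a{\left(-477 \right)}} + \frac{44 V \left(-68\right)}{98557} = \frac{i \sqrt{170634}}{-477} + \frac{44 \cdot \frac{6}{35} \left(-68\right)}{98557} = i \sqrt{170634} \left(- \frac{1}{477}\right) + \frac{264}{35} \left(-68\right) \frac{1}{98557} = - \frac{i \sqrt{170634}}{477} - \frac{17952}{3449495} = - \frac{17952}{3449495} - \frac{i \sqrt{170634}}{477}$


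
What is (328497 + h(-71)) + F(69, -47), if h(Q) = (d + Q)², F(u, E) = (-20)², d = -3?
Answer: 334373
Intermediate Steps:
F(u, E) = 400
h(Q) = (-3 + Q)²
(328497 + h(-71)) + F(69, -47) = (328497 + (-3 - 71)²) + 400 = (328497 + (-74)²) + 400 = (328497 + 5476) + 400 = 333973 + 400 = 334373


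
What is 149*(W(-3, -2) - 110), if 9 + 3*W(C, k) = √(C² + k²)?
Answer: -16837 + 149*√13/3 ≈ -16658.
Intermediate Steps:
W(C, k) = -3 + √(C² + k²)/3
149*(W(-3, -2) - 110) = 149*((-3 + √((-3)² + (-2)²)/3) - 110) = 149*((-3 + √(9 + 4)/3) - 110) = 149*((-3 + √13/3) - 110) = 149*(-113 + √13/3) = -16837 + 149*√13/3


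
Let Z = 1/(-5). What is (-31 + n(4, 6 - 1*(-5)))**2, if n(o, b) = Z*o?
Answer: 25281/25 ≈ 1011.2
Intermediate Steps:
Z = -1/5 ≈ -0.20000
n(o, b) = -o/5
(-31 + n(4, 6 - 1*(-5)))**2 = (-31 - 1/5*4)**2 = (-31 - 4/5)**2 = (-159/5)**2 = 25281/25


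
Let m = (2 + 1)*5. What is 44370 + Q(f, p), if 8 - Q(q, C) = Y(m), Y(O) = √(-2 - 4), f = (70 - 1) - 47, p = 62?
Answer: 44378 - I*√6 ≈ 44378.0 - 2.4495*I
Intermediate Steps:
f = 22 (f = 69 - 47 = 22)
m = 15 (m = 3*5 = 15)
Y(O) = I*√6 (Y(O) = √(-6) = I*√6)
Q(q, C) = 8 - I*√6
44370 + Q(f, p) = 44370 + (8 - I*√6) = 44378 - I*√6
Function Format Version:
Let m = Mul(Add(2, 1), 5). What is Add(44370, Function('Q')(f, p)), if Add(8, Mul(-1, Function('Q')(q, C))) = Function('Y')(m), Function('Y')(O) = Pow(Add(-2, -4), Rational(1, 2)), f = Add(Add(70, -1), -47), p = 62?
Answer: Add(44378, Mul(-1, I, Pow(6, Rational(1, 2)))) ≈ Add(44378., Mul(-2.4495, I))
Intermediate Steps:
f = 22 (f = Add(69, -47) = 22)
m = 15 (m = Mul(3, 5) = 15)
Function('Y')(O) = Mul(I, Pow(6, Rational(1, 2))) (Function('Y')(O) = Pow(-6, Rational(1, 2)) = Mul(I, Pow(6, Rational(1, 2))))
Function('Q')(q, C) = Add(8, Mul(-1, I, Pow(6, Rational(1, 2)))) (Function('Q')(q, C) = Add(8, Mul(-1, Mul(I, Pow(6, Rational(1, 2))))) = Add(8, Mul(-1, I, Pow(6, Rational(1, 2)))))
Add(44370, Function('Q')(f, p)) = Add(44370, Add(8, Mul(-1, I, Pow(6, Rational(1, 2))))) = Add(44378, Mul(-1, I, Pow(6, Rational(1, 2))))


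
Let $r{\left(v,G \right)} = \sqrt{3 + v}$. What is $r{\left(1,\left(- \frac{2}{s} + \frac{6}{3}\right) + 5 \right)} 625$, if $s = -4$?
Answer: $1250$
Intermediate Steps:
$r{\left(1,\left(- \frac{2}{s} + \frac{6}{3}\right) + 5 \right)} 625 = \sqrt{3 + 1} \cdot 625 = \sqrt{4} \cdot 625 = 2 \cdot 625 = 1250$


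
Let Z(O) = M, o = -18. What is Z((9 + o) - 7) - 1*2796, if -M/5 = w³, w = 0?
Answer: -2796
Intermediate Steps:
M = 0 (M = -5*0³ = -5*0 = 0)
Z(O) = 0
Z((9 + o) - 7) - 1*2796 = 0 - 1*2796 = 0 - 2796 = -2796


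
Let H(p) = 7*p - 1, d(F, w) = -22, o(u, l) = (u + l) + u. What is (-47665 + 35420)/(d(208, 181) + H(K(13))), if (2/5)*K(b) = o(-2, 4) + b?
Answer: -24490/409 ≈ -59.878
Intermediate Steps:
o(u, l) = l + 2*u (o(u, l) = (l + u) + u = l + 2*u)
K(b) = 5*b/2 (K(b) = 5*((4 + 2*(-2)) + b)/2 = 5*((4 - 4) + b)/2 = 5*(0 + b)/2 = 5*b/2)
H(p) = -1 + 7*p
(-47665 + 35420)/(d(208, 181) + H(K(13))) = (-47665 + 35420)/(-22 + (-1 + 7*((5/2)*13))) = -12245/(-22 + (-1 + 7*(65/2))) = -12245/(-22 + (-1 + 455/2)) = -12245/(-22 + 453/2) = -12245/409/2 = -12245*2/409 = -24490/409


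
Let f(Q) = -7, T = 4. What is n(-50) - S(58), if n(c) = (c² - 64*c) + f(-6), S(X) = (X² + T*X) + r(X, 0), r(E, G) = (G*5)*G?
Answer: 2097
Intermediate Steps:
r(E, G) = 5*G² (r(E, G) = (5*G)*G = 5*G²)
S(X) = X² + 4*X (S(X) = (X² + 4*X) + 5*0² = (X² + 4*X) + 5*0 = (X² + 4*X) + 0 = X² + 4*X)
n(c) = -7 + c² - 64*c (n(c) = (c² - 64*c) - 7 = -7 + c² - 64*c)
n(-50) - S(58) = (-7 + (-50)² - 64*(-50)) - 58*(4 + 58) = (-7 + 2500 + 3200) - 58*62 = 5693 - 1*3596 = 5693 - 3596 = 2097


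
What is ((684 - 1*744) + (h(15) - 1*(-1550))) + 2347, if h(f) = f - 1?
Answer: 3851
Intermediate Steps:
h(f) = -1 + f
((684 - 1*744) + (h(15) - 1*(-1550))) + 2347 = ((684 - 1*744) + ((-1 + 15) - 1*(-1550))) + 2347 = ((684 - 744) + (14 + 1550)) + 2347 = (-60 + 1564) + 2347 = 1504 + 2347 = 3851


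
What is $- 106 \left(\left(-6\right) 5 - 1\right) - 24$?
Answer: $3262$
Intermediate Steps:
$- 106 \left(\left(-6\right) 5 - 1\right) - 24 = - 106 \left(-30 - 1\right) - 24 = \left(-106\right) \left(-31\right) - 24 = 3286 - 24 = 3262$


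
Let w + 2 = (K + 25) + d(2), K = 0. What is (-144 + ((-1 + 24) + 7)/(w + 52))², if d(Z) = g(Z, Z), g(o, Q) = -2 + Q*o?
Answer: 122279364/5929 ≈ 20624.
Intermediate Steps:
d(Z) = -2 + Z² (d(Z) = -2 + Z*Z = -2 + Z²)
w = 25 (w = -2 + ((0 + 25) + (-2 + 2²)) = -2 + (25 + (-2 + 4)) = -2 + (25 + 2) = -2 + 27 = 25)
(-144 + ((-1 + 24) + 7)/(w + 52))² = (-144 + ((-1 + 24) + 7)/(25 + 52))² = (-144 + (23 + 7)/77)² = (-144 + 30*(1/77))² = (-144 + 30/77)² = (-11058/77)² = 122279364/5929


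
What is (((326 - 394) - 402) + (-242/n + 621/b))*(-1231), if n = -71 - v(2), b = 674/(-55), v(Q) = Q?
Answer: 31335285957/49202 ≈ 6.3687e+5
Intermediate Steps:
b = -674/55 (b = 674*(-1/55) = -674/55 ≈ -12.255)
n = -73 (n = -71 - 1*2 = -71 - 2 = -73)
(((326 - 394) - 402) + (-242/n + 621/b))*(-1231) = (((326 - 394) - 402) + (-242/(-73) + 621/(-674/55)))*(-1231) = ((-68 - 402) + (-242*(-1/73) + 621*(-55/674)))*(-1231) = (-470 + (242/73 - 34155/674))*(-1231) = (-470 - 2330207/49202)*(-1231) = -25455147/49202*(-1231) = 31335285957/49202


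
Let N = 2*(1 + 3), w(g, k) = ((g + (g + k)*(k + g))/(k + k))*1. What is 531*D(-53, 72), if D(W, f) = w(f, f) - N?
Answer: 144963/2 ≈ 72482.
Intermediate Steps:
w(g, k) = (g + (g + k)²)/(2*k) (w(g, k) = ((g + (g + k)*(g + k))/((2*k)))*1 = ((g + (g + k)²)*(1/(2*k)))*1 = ((g + (g + k)²)/(2*k))*1 = (g + (g + k)²)/(2*k))
N = 8 (N = 2*4 = 8)
D(W, f) = -8 + (f + 4*f²)/(2*f) (D(W, f) = (f + (f + f)²)/(2*f) - 1*8 = (f + (2*f)²)/(2*f) - 8 = (f + 4*f²)/(2*f) - 8 = -8 + (f + 4*f²)/(2*f))
531*D(-53, 72) = 531*(-15/2 + 2*72) = 531*(-15/2 + 144) = 531*(273/2) = 144963/2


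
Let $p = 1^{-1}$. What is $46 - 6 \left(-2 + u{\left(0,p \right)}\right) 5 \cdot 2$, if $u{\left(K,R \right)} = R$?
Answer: $106$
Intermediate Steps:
$p = 1$
$46 - 6 \left(-2 + u{\left(0,p \right)}\right) 5 \cdot 2 = 46 - 6 \left(-2 + 1\right) 5 \cdot 2 = 46 - 6 \left(\left(-1\right) 5\right) 2 = 46 - 6 \left(-5\right) 2 = 46 - \left(-30\right) 2 = 46 - -60 = 46 + 60 = 106$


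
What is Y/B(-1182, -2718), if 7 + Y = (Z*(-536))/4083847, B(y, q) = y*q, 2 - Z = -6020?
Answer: -1178323/485928786836 ≈ -2.4249e-6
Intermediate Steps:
Z = 6022 (Z = 2 - 1*(-6020) = 2 + 6020 = 6022)
B(y, q) = q*y
Y = -31814721/4083847 (Y = -7 + (6022*(-536))/4083847 = -7 - 3227792*1/4083847 = -7 - 3227792/4083847 = -31814721/4083847 ≈ -7.7904)
Y/B(-1182, -2718) = -31814721/(4083847*((-2718*(-1182)))) = -31814721/4083847/3212676 = -31814721/4083847*1/3212676 = -1178323/485928786836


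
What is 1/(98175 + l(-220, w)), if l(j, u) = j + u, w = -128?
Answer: 1/97827 ≈ 1.0222e-5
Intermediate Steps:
1/(98175 + l(-220, w)) = 1/(98175 + (-220 - 128)) = 1/(98175 - 348) = 1/97827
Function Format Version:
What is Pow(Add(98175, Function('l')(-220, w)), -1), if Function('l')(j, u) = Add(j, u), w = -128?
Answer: Rational(1, 97827) ≈ 1.0222e-5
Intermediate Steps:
Pow(Add(98175, Function('l')(-220, w)), -1) = Pow(Add(98175, Add(-220, -128)), -1) = Pow(Add(98175, -348), -1) = Pow(97827, -1) = Rational(1, 97827)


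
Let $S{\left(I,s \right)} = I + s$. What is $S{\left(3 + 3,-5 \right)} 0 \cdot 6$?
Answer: $0$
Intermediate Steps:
$S{\left(3 + 3,-5 \right)} 0 \cdot 6 = \left(\left(3 + 3\right) - 5\right) 0 \cdot 6 = \left(6 - 5\right) 0 \cdot 6 = 1 \cdot 0 \cdot 6 = 0 \cdot 6 = 0$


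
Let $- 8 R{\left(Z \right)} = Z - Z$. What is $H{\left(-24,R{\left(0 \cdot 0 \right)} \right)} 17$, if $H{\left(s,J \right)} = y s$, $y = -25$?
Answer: $10200$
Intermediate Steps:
$R{\left(Z \right)} = 0$ ($R{\left(Z \right)} = - \frac{Z - Z}{8} = \left(- \frac{1}{8}\right) 0 = 0$)
$H{\left(s,J \right)} = - 25 s$
$H{\left(-24,R{\left(0 \cdot 0 \right)} \right)} 17 = \left(-25\right) \left(-24\right) 17 = 600 \cdot 17 = 10200$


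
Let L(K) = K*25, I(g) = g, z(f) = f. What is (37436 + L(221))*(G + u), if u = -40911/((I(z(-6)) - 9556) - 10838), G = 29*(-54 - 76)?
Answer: -1100762336843/6800 ≈ -1.6188e+8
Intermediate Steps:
L(K) = 25*K
G = -3770 (G = 29*(-130) = -3770)
u = 13637/6800 (u = -40911/((-6 - 9556) - 10838) = -40911/(-9562 - 10838) = -40911/(-20400) = -40911*(-1/20400) = 13637/6800 ≈ 2.0054)
(37436 + L(221))*(G + u) = (37436 + 25*221)*(-3770 + 13637/6800) = (37436 + 5525)*(-25622363/6800) = 42961*(-25622363/6800) = -1100762336843/6800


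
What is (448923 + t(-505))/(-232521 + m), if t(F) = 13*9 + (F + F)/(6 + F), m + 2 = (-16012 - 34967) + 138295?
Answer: -224071970/72458293 ≈ -3.0924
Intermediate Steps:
m = 87314 (m = -2 + ((-16012 - 34967) + 138295) = -2 + (-50979 + 138295) = -2 + 87316 = 87314)
t(F) = 117 + 2*F/(6 + F) (t(F) = 117 + (2*F)/(6 + F) = 117 + 2*F/(6 + F))
(448923 + t(-505))/(-232521 + m) = (448923 + (702 + 119*(-505))/(6 - 505))/(-232521 + 87314) = (448923 + (702 - 60095)/(-499))/(-145207) = (448923 - 1/499*(-59393))*(-1/145207) = (448923 + 59393/499)*(-1/145207) = (224071970/499)*(-1/145207) = -224071970/72458293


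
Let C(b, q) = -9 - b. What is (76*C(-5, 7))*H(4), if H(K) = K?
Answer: -1216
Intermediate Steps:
(76*C(-5, 7))*H(4) = (76*(-9 - 1*(-5)))*4 = (76*(-9 + 5))*4 = (76*(-4))*4 = -304*4 = -1216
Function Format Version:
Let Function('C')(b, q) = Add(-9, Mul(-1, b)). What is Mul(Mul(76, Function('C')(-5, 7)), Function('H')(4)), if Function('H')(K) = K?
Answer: -1216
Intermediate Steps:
Mul(Mul(76, Function('C')(-5, 7)), Function('H')(4)) = Mul(Mul(76, Add(-9, Mul(-1, -5))), 4) = Mul(Mul(76, Add(-9, 5)), 4) = Mul(Mul(76, -4), 4) = Mul(-304, 4) = -1216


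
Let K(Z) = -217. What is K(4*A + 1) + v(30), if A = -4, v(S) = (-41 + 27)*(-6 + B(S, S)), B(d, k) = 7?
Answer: -231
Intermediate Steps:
v(S) = -14 (v(S) = (-41 + 27)*(-6 + 7) = -14*1 = -14)
K(4*A + 1) + v(30) = -217 - 14 = -231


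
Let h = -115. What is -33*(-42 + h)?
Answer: 5181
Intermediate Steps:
-33*(-42 + h) = -33*(-42 - 115) = -33*(-157) = 5181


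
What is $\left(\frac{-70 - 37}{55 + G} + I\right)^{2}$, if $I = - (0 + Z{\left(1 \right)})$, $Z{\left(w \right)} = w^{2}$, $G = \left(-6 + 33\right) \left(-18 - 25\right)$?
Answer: $\frac{998001}{1223236} \approx 0.81587$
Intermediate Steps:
$G = -1161$ ($G = 27 \left(-43\right) = -1161$)
$I = -1$ ($I = - (0 + 1^{2}) = - (0 + 1) = \left(-1\right) 1 = -1$)
$\left(\frac{-70 - 37}{55 + G} + I\right)^{2} = \left(\frac{-70 - 37}{55 - 1161} - 1\right)^{2} = \left(- \frac{107}{-1106} - 1\right)^{2} = \left(\left(-107\right) \left(- \frac{1}{1106}\right) - 1\right)^{2} = \left(\frac{107}{1106} - 1\right)^{2} = \left(- \frac{999}{1106}\right)^{2} = \frac{998001}{1223236}$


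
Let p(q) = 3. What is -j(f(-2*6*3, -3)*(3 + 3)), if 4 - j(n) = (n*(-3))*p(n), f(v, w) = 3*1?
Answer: -166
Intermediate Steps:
f(v, w) = 3
j(n) = 4 + 9*n (j(n) = 4 - n*(-3)*3 = 4 - (-3*n)*3 = 4 - (-9)*n = 4 + 9*n)
-j(f(-2*6*3, -3)*(3 + 3)) = -(4 + 9*(3*(3 + 3))) = -(4 + 9*(3*6)) = -(4 + 9*18) = -(4 + 162) = -1*166 = -166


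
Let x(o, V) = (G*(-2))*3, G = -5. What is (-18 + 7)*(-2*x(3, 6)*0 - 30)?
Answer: 330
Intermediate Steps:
x(o, V) = 30 (x(o, V) = -5*(-2)*3 = 10*3 = 30)
(-18 + 7)*(-2*x(3, 6)*0 - 30) = (-18 + 7)*(-2*30*0 - 30) = -11*(-60*0 - 30) = -11*(0 - 30) = -11*(-30) = 330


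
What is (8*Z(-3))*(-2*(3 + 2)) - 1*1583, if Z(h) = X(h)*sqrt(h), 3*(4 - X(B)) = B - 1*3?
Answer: -1583 - 480*I*sqrt(3) ≈ -1583.0 - 831.38*I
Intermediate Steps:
X(B) = 5 - B/3 (X(B) = 4 - (B - 1*3)/3 = 4 - (B - 3)/3 = 4 - (-3 + B)/3 = 4 + (1 - B/3) = 5 - B/3)
Z(h) = sqrt(h)*(5 - h/3) (Z(h) = (5 - h/3)*sqrt(h) = sqrt(h)*(5 - h/3))
(8*Z(-3))*(-2*(3 + 2)) - 1*1583 = (8*(sqrt(-3)*(15 - 1*(-3))/3))*(-2*(3 + 2)) - 1*1583 = (8*((I*sqrt(3))*(15 + 3)/3))*(-2*5) - 1583 = (8*((1/3)*(I*sqrt(3))*18))*(-10) - 1583 = (8*(6*I*sqrt(3)))*(-10) - 1583 = (48*I*sqrt(3))*(-10) - 1583 = -480*I*sqrt(3) - 1583 = -1583 - 480*I*sqrt(3)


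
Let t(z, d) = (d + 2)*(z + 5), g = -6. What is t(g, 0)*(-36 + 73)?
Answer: -74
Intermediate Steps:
t(z, d) = (2 + d)*(5 + z)
t(g, 0)*(-36 + 73) = (10 + 2*(-6) + 5*0 + 0*(-6))*(-36 + 73) = (10 - 12 + 0 + 0)*37 = -2*37 = -74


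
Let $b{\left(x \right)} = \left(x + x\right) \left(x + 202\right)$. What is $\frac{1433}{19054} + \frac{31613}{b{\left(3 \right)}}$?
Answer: $\frac{151029173}{5859105} \approx 25.777$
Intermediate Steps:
$b{\left(x \right)} = 2 x \left(202 + x\right)$
$\frac{1433}{19054} + \frac{31613}{b{\left(3 \right)}} = \frac{1433}{19054} + \frac{31613}{2 \cdot 3 \left(202 + 3\right)} = 1433 \cdot \frac{1}{19054} + \frac{31613}{2 \cdot 3 \cdot 205} = \frac{1433}{19054} + \frac{31613}{1230} = \frac{151029173}{5859105}$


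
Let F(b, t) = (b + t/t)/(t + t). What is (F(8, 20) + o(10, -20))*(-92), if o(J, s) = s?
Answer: 18193/10 ≈ 1819.3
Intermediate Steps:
F(b, t) = (1 + b)/(2*t) (F(b, t) = (b + 1)/((2*t)) = (1 + b)*(1/(2*t)) = (1 + b)/(2*t))
(F(8, 20) + o(10, -20))*(-92) = ((1/2)*(1 + 8)/20 - 20)*(-92) = ((1/2)*(1/20)*9 - 20)*(-92) = (9/40 - 20)*(-92) = -791/40*(-92) = 18193/10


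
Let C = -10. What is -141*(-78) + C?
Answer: 10988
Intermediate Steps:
-141*(-78) + C = -141*(-78) - 10 = 10998 - 10 = 10988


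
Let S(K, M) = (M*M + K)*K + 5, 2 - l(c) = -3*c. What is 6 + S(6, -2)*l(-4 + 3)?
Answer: -59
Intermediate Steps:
l(c) = 2 + 3*c (l(c) = 2 - (-3)*c = 2 + 3*c)
S(K, M) = 5 + K*(K + M²) (S(K, M) = (M² + K)*K + 5 = (K + M²)*K + 5 = K*(K + M²) + 5 = 5 + K*(K + M²))
6 + S(6, -2)*l(-4 + 3) = 6 + (5 + 6² + 6*(-2)²)*(2 + 3*(-4 + 3)) = 6 + (5 + 36 + 6*4)*(2 + 3*(-1)) = 6 + (5 + 36 + 24)*(2 - 3) = 6 + 65*(-1) = 6 - 65 = -59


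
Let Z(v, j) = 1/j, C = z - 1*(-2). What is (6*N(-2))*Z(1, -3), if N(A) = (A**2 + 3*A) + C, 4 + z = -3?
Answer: 14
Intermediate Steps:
z = -7 (z = -4 - 3 = -7)
C = -5 (C = -7 - 1*(-2) = -7 + 2 = -5)
N(A) = -5 + A**2 + 3*A (N(A) = (A**2 + 3*A) - 5 = -5 + A**2 + 3*A)
(6*N(-2))*Z(1, -3) = (6*(-5 + (-2)**2 + 3*(-2)))/(-3) = (6*(-5 + 4 - 6))*(-1/3) = (6*(-7))*(-1/3) = -42*(-1/3) = 14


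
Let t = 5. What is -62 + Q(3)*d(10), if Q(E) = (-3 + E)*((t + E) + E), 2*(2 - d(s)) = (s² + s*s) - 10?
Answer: -62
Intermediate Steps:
d(s) = 7 - s² (d(s) = 2 - ((s² + s*s) - 10)/2 = 2 - ((s² + s²) - 10)/2 = 2 - (2*s² - 10)/2 = 2 - (-10 + 2*s²)/2 = 2 + (5 - s²) = 7 - s²)
Q(E) = (-3 + E)*(5 + 2*E) (Q(E) = (-3 + E)*((5 + E) + E) = (-3 + E)*(5 + 2*E))
-62 + Q(3)*d(10) = -62 + (-15 - 1*3 + 2*3²)*(7 - 1*10²) = -62 + (-15 - 3 + 2*9)*(7 - 1*100) = -62 + (-15 - 3 + 18)*(7 - 100) = -62 + 0*(-93) = -62 + 0 = -62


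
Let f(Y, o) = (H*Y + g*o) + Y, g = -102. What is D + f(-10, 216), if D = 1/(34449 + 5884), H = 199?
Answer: -969282655/40333 ≈ -24032.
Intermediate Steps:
f(Y, o) = -102*o + 200*Y (f(Y, o) = (199*Y - 102*o) + Y = (-102*o + 199*Y) + Y = -102*o + 200*Y)
D = 1/40333 ≈ 2.4794e-5
D + f(-10, 216) = 1/40333 + (-102*216 + 200*(-10)) = 1/40333 + (-22032 - 2000) = 1/40333 - 24032 = -969282655/40333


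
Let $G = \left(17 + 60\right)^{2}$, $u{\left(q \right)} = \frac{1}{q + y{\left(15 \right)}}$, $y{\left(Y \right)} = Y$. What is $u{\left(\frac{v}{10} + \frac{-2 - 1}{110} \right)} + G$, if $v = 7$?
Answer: $\frac{5110853}{862} \approx 5929.1$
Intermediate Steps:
$u{\left(q \right)} = \frac{1}{15 + q}$ ($u{\left(q \right)} = \frac{1}{q + 15} = \frac{1}{15 + q}$)
$G = 5929$ ($G = 77^{2} = 5929$)
$u{\left(\frac{v}{10} + \frac{-2 - 1}{110} \right)} + G = \frac{1}{15 + \left(\frac{7}{10} + \frac{-2 - 1}{110}\right)} + 5929 = \frac{1}{15 + \left(7 \cdot \frac{1}{10} + \left(-2 - 1\right) \frac{1}{110}\right)} + 5929 = \frac{1}{15 + \left(\frac{7}{10} - \frac{3}{110}\right)} + 5929 = \frac{1}{15 + \frac{37}{55}} + 5929 = \frac{1}{\frac{862}{55}} + 5929 = \frac{55}{862} + 5929 = \frac{5110853}{862}$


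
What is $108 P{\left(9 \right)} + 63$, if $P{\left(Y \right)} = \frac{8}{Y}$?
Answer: $159$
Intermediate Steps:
$108 P{\left(9 \right)} + 63 = 108 \cdot \frac{8}{9} + 63 = 96 + 63 = 159$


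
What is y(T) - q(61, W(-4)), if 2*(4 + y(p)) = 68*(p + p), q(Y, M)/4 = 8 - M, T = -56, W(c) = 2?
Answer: -3836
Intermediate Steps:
q(Y, M) = 32 - 4*M (q(Y, M) = 4*(8 - M) = 32 - 4*M)
y(p) = -4 + 68*p (y(p) = -4 + (68*(p + p))/2 = -4 + (68*(2*p))/2 = -4 + (136*p)/2 = -4 + 68*p)
y(T) - q(61, W(-4)) = (-4 + 68*(-56)) - (32 - 4*2) = (-4 - 3808) - (32 - 8) = -3812 - 1*24 = -3812 - 24 = -3836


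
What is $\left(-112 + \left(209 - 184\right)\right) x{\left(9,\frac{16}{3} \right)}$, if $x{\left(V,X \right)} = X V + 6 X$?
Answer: $-6960$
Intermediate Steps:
$x{\left(V,X \right)} = 6 X + V X$ ($x{\left(V,X \right)} = V X + 6 X = 6 X + V X$)
$\left(-112 + \left(209 - 184\right)\right) x{\left(9,\frac{16}{3} \right)} = \left(-112 + \left(209 - 184\right)\right) \frac{16}{3} \left(6 + 9\right) = \left(-112 + \left(209 - 184\right)\right) 16 \cdot \frac{1}{3} \cdot 15 = \left(-112 + 25\right) \frac{16}{3} \cdot 15 = \left(-87\right) 80 = -6960$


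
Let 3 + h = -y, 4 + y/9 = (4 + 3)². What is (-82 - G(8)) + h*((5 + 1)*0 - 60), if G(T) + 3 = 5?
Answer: 24396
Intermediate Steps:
G(T) = 2 (G(T) = -3 + 5 = 2)
y = 405 (y = -36 + 9*(4 + 3)² = -36 + 9*7² = -36 + 9*49 = -36 + 441 = 405)
h = -408 (h = -3 - 1*405 = -3 - 405 = -408)
(-82 - G(8)) + h*((5 + 1)*0 - 60) = (-82 - 1*2) - 408*((5 + 1)*0 - 60) = (-82 - 2) - 408*(6*0 - 60) = -84 - 408*(0 - 60) = -84 - 408*(-60) = -84 + 24480 = 24396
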